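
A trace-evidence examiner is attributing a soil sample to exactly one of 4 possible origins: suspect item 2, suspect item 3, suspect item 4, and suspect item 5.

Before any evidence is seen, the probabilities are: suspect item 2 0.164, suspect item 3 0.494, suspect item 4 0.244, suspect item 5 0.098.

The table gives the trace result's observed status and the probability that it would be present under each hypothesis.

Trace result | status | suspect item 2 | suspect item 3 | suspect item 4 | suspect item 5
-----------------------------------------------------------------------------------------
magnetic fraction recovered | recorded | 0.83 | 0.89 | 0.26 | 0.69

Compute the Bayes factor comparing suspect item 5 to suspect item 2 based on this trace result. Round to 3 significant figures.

0.831

Likelihood of this trace result under each hypothesis:
  suspect item 5: 0.69
  suspect item 2: 0.83
Bayes factor = 0.69 / 0.83 ≈ 0.831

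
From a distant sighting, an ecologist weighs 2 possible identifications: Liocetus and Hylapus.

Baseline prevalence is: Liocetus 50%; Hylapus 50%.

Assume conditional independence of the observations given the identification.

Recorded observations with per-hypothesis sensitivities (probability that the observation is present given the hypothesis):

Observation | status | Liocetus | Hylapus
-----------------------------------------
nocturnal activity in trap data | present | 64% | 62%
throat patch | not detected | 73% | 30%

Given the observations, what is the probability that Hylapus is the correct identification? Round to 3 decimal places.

0.715

By Bayes' rule with conditional independence, the unnormalized weight for each hypothesis is prior × ∏ likelihoods (using 1 − P(present | H) for each absent observation):
  Liocetus: 0.50 × 0.64 × (1 − 0.73) = 0.0864
  Hylapus: 0.50 × 0.62 × (1 − 0.30) = 0.217
Normalizing constant Z = 0.0864 + 0.217 = 0.3034.
P(Hylapus | evidence) = 0.217 / 0.3034 ≈ 0.715.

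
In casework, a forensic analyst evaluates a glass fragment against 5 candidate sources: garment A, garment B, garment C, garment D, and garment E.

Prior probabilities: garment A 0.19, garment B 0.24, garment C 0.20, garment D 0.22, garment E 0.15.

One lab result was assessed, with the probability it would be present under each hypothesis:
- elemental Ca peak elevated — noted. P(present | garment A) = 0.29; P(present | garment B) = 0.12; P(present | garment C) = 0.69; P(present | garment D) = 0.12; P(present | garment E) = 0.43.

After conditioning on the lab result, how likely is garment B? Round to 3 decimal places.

0.092

For each hypothesis, the unnormalized posterior weight is prior × likelihood:
  garment A: 0.19 × 0.29 = 0.0551
  garment B: 0.24 × 0.12 = 0.0288
  garment C: 0.20 × 0.69 = 0.138
  garment D: 0.22 × 0.12 = 0.0264
  garment E: 0.15 × 0.43 = 0.0645
Marginal likelihood of the evidence = 0.3128.
P(garment B | evidence) = 0.0288 / 0.3128 ≈ 0.092.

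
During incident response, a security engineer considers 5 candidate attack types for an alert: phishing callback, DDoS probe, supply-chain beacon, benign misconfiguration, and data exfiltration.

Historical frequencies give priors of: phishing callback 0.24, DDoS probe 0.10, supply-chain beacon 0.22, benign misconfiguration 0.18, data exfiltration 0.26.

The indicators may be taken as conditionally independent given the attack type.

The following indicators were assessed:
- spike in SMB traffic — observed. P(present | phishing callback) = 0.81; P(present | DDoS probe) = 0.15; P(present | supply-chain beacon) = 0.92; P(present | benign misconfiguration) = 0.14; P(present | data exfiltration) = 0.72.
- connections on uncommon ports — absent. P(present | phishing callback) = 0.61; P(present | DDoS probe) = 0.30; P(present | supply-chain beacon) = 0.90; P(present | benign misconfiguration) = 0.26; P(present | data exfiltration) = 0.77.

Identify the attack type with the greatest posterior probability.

By Bayes' rule with conditional independence, the unnormalized weight for each hypothesis is prior × ∏ likelihoods (using 1 − P(present | H) for each absent indicator):
  phishing callback: 0.24 × 0.81 × (1 − 0.61) = 0.075816
  DDoS probe: 0.10 × 0.15 × (1 − 0.30) = 0.0105
  supply-chain beacon: 0.22 × 0.92 × (1 − 0.90) = 0.02024
  benign misconfiguration: 0.18 × 0.14 × (1 − 0.26) = 0.018648
  data exfiltration: 0.26 × 0.72 × (1 − 0.77) = 0.043056
Normalizing constant Z = 0.075816 + 0.0105 + 0.02024 + 0.018648 + 0.043056 = 0.16826.
P(phishing callback | evidence) ≈ 0.075816 / 0.16826 ≈ 0.451
P(DDoS probe | evidence) ≈ 0.0105 / 0.16826 ≈ 0.062
P(supply-chain beacon | evidence) ≈ 0.02024 / 0.16826 ≈ 0.120
P(benign misconfiguration | evidence) ≈ 0.018648 / 0.16826 ≈ 0.111
P(data exfiltration | evidence) ≈ 0.043056 / 0.16826 ≈ 0.256
The largest is 0.451, so phishing callback is most probable.

phishing callback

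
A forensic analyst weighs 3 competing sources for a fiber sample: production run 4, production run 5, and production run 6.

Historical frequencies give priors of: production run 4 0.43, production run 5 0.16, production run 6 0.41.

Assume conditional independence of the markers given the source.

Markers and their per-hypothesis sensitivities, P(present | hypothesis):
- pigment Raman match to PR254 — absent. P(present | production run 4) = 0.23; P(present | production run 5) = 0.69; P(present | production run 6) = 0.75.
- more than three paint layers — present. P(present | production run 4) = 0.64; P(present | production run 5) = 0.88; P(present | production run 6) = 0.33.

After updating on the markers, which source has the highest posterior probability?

Multiply each prior by the joint likelihood of the marker pattern (using 1 − P(present | H) for each absent marker):
  production run 4: 0.43 × (1 − 0.23) × 0.64 = 0.2119
  production run 5: 0.16 × (1 − 0.69) × 0.88 = 0.043648
  production run 6: 0.41 × (1 − 0.75) × 0.33 = 0.033825
Marginal likelihood of the evidence = 0.28938.
P(production run 4 | evidence) ≈ 0.2119 / 0.28938 ≈ 0.732
P(production run 5 | evidence) ≈ 0.043648 / 0.28938 ≈ 0.151
P(production run 6 | evidence) ≈ 0.033825 / 0.28938 ≈ 0.117
The largest is 0.732, so production run 4 is most probable.

production run 4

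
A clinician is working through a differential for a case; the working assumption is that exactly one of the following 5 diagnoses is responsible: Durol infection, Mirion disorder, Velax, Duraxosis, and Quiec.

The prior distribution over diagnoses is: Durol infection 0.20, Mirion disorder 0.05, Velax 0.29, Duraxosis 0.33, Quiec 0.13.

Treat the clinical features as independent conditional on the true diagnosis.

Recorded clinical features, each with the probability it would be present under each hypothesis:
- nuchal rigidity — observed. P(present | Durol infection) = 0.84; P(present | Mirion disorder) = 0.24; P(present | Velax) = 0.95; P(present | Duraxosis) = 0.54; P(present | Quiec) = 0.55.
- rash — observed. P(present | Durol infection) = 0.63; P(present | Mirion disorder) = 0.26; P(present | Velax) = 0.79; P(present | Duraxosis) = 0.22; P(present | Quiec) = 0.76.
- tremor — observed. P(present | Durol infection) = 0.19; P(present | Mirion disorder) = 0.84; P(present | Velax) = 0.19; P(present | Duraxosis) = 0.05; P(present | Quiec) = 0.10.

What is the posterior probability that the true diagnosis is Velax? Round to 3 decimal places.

For each hypothesis, the unnormalized posterior weight is prior × product of the clinical feature likelihoods:
  Durol infection: 0.20 × 0.84 × 0.63 × 0.19 = 0.02011
  Mirion disorder: 0.05 × 0.24 × 0.26 × 0.84 = 0.0026208
  Velax: 0.29 × 0.95 × 0.79 × 0.19 = 0.041353
  Duraxosis: 0.33 × 0.54 × 0.22 × 0.05 = 0.0019602
  Quiec: 0.13 × 0.55 × 0.76 × 0.10 = 0.005434
Marginal likelihood of the evidence = 0.071477.
P(Velax | evidence) = 0.041353 / 0.071477 ≈ 0.579.

0.579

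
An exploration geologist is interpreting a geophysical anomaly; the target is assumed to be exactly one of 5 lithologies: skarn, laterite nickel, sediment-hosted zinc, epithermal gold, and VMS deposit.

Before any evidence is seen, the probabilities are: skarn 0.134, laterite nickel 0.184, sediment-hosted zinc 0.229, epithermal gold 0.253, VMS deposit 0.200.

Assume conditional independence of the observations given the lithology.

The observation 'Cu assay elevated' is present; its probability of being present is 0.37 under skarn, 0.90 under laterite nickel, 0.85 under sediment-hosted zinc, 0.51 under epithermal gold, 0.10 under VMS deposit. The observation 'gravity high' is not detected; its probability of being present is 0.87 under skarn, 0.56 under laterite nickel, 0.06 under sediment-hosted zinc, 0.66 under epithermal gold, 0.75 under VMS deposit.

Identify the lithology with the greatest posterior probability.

sediment-hosted zinc

By Bayes' rule with conditional independence, the unnormalized weight for each hypothesis is prior × ∏ likelihoods (using 1 − P(present | H) for each absent observation):
  skarn: 0.134 × 0.37 × (1 − 0.87) = 0.0064454
  laterite nickel: 0.184 × 0.90 × (1 − 0.56) = 0.072864
  sediment-hosted zinc: 0.229 × 0.85 × (1 − 0.06) = 0.18297
  epithermal gold: 0.253 × 0.51 × (1 − 0.66) = 0.04387
  VMS deposit: 0.200 × 0.10 × (1 − 0.75) = 0.005
The unnormalized weights sum to 0.31115.
P(skarn | evidence) ≈ 0.0064454 / 0.31115 ≈ 0.021
P(laterite nickel | evidence) ≈ 0.072864 / 0.31115 ≈ 0.234
P(sediment-hosted zinc | evidence) ≈ 0.18297 / 0.31115 ≈ 0.588
P(epithermal gold | evidence) ≈ 0.04387 / 0.31115 ≈ 0.141
P(VMS deposit | evidence) ≈ 0.005 / 0.31115 ≈ 0.016
The largest is 0.588, so sediment-hosted zinc is most probable.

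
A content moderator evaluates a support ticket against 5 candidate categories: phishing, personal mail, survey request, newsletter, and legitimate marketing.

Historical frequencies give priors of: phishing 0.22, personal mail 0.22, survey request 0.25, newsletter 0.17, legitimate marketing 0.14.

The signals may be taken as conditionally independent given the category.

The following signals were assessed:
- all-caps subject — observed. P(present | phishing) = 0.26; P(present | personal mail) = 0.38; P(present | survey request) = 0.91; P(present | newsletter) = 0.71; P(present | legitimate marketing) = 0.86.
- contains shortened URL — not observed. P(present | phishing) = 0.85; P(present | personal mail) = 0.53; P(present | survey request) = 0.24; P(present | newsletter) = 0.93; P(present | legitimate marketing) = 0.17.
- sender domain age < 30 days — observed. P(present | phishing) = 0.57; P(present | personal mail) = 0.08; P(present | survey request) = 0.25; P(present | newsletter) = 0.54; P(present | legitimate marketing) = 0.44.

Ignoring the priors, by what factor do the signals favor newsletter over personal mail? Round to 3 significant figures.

Joint likelihood of the signal pattern under each hypothesis (using 1 − P(present | H) for each absent signal):
  newsletter: 0.71 × (1 − 0.93) × 0.54 = 0.026838
  personal mail: 0.38 × (1 − 0.53) × 0.08 = 0.014288
Bayes factor = 0.026838 / 0.014288 ≈ 1.88

1.88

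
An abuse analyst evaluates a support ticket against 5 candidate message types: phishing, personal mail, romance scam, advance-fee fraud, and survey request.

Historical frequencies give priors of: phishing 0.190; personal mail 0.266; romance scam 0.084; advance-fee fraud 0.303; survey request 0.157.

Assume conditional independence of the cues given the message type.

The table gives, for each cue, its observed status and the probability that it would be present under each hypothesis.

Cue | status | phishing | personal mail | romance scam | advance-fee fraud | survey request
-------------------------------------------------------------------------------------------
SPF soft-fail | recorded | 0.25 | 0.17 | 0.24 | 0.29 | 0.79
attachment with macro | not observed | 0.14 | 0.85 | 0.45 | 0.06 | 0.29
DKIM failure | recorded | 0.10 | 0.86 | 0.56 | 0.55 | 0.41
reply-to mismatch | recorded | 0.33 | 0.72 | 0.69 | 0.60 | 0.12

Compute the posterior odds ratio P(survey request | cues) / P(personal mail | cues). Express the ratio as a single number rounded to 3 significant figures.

Unnormalized posterior weight (prior times the cue likelihoods) for each of the two hypotheses (using 1 − P(present | H) for each absent cue):
  survey request: 0.157 × 0.79 × (1 − 0.29) × 0.41 × 0.12 = 0.0043326
  personal mail: 0.266 × 0.17 × (1 − 0.85) × 0.86 × 0.72 = 0.0042
Posterior odds = 0.0043326 / 0.0042 ≈ 1.03.

1.03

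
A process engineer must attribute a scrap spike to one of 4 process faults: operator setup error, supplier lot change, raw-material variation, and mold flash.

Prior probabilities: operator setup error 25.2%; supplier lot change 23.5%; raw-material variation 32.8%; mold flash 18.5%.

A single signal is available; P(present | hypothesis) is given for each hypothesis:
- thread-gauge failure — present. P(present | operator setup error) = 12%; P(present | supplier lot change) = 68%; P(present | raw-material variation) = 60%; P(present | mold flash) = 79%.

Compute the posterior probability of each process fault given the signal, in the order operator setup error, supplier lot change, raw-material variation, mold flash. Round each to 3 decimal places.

0.057, 0.300, 0.369, 0.274

Multiply each prior by the likelihood of the signal:
  operator setup error: 0.252 × 0.12 = 0.03024
  supplier lot change: 0.235 × 0.68 = 0.1598
  raw-material variation: 0.328 × 0.60 = 0.1968
  mold flash: 0.185 × 0.79 = 0.14615
Marginal likelihood of the evidence = 0.53299.
P(operator setup error | evidence) = 0.03024 / 0.53299 ≈ 0.057
P(supplier lot change | evidence) = 0.1598 / 0.53299 ≈ 0.300
P(raw-material variation | evidence) = 0.1968 / 0.53299 ≈ 0.369
P(mold flash | evidence) = 0.14615 / 0.53299 ≈ 0.274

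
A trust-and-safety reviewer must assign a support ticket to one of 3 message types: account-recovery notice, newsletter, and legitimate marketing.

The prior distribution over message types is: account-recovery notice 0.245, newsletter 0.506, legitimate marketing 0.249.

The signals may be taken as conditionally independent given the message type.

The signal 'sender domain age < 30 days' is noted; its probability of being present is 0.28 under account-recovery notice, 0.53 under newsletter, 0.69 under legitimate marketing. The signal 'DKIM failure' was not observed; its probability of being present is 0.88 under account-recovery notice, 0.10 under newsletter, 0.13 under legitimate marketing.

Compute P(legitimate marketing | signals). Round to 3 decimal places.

0.375

For each hypothesis, the unnormalized posterior weight is prior × product of the signal likelihoods (using 1 − P(present | H) for each absent signal):
  account-recovery notice: 0.245 × 0.28 × (1 − 0.88) = 0.008232
  newsletter: 0.506 × 0.53 × (1 − 0.10) = 0.24136
  legitimate marketing: 0.249 × 0.69 × (1 − 0.13) = 0.14947
Normalizing constant Z = 0.008232 + 0.24136 + 0.14947 = 0.39907.
P(legitimate marketing | evidence) = 0.14947 / 0.39907 ≈ 0.375.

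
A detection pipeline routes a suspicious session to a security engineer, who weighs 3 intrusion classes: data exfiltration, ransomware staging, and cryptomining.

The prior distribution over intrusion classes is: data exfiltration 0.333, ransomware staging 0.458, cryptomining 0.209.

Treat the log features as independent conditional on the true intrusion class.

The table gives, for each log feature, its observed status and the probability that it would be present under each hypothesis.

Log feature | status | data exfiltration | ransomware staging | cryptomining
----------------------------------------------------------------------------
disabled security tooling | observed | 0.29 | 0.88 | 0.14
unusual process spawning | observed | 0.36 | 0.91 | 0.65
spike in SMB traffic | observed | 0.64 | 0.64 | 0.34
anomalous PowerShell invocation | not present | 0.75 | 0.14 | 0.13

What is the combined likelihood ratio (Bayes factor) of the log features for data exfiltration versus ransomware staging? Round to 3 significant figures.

Joint likelihood of the log feature pattern under each hypothesis (using 1 − P(present | H) for each absent log feature):
  data exfiltration: 0.29 × 0.36 × 0.64 × (1 − 0.75) = 0.016704
  ransomware staging: 0.88 × 0.91 × 0.64 × (1 − 0.14) = 0.44076
Bayes factor = 0.016704 / 0.44076 ≈ 0.0379

0.0379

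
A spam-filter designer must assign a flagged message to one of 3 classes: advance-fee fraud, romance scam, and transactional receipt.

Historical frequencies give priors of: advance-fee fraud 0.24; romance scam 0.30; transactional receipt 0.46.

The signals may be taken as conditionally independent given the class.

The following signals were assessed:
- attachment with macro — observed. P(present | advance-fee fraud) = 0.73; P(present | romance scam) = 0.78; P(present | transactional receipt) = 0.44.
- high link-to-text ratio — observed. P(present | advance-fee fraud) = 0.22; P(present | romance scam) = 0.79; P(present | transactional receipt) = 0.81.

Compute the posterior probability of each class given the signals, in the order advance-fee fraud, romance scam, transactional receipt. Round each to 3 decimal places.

Multiply each prior by the joint likelihood of the signal pattern:
  advance-fee fraud: 0.24 × 0.73 × 0.22 = 0.038544
  romance scam: 0.30 × 0.78 × 0.79 = 0.18486
  transactional receipt: 0.46 × 0.44 × 0.81 = 0.16394
Marginal likelihood of the evidence = 0.38735.
P(advance-fee fraud | evidence) = 0.038544 / 0.38735 ≈ 0.100
P(romance scam | evidence) = 0.18486 / 0.38735 ≈ 0.477
P(transactional receipt | evidence) = 0.16394 / 0.38735 ≈ 0.423

0.100, 0.477, 0.423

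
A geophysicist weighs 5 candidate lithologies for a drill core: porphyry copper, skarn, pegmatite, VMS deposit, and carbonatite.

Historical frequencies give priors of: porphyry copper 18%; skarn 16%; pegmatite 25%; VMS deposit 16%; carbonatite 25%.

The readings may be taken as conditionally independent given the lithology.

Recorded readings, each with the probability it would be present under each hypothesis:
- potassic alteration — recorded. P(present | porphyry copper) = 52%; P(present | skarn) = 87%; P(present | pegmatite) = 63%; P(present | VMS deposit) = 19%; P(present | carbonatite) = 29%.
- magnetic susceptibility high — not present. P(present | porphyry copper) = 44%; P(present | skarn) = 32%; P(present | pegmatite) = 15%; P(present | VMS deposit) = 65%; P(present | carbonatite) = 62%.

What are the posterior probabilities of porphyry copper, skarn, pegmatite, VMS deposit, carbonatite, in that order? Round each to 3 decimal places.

By Bayes' rule with conditional independence, the unnormalized weight for each hypothesis is prior × ∏ likelihoods (using 1 − P(present | H) for each absent reading):
  porphyry copper: 0.18 × 0.52 × (1 − 0.44) = 0.052416
  skarn: 0.16 × 0.87 × (1 − 0.32) = 0.094656
  pegmatite: 0.25 × 0.63 × (1 − 0.15) = 0.13387
  VMS deposit: 0.16 × 0.19 × (1 − 0.65) = 0.01064
  carbonatite: 0.25 × 0.29 × (1 − 0.62) = 0.02755
The unnormalized weights sum to 0.31914.
P(porphyry copper | evidence) = 0.052416 / 0.31914 ≈ 0.164
P(skarn | evidence) = 0.094656 / 0.31914 ≈ 0.297
P(pegmatite | evidence) = 0.13387 / 0.31914 ≈ 0.419
P(VMS deposit | evidence) = 0.01064 / 0.31914 ≈ 0.033
P(carbonatite | evidence) = 0.02755 / 0.31914 ≈ 0.086

0.164, 0.297, 0.419, 0.033, 0.086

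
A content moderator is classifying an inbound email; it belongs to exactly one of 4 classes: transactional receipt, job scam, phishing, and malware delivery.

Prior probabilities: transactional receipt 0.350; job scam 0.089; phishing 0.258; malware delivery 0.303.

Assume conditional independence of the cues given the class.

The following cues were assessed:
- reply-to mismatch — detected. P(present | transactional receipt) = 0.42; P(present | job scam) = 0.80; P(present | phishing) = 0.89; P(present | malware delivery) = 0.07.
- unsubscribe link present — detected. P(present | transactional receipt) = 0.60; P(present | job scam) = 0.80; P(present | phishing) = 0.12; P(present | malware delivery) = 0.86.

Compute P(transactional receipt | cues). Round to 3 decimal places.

For each hypothesis, the unnormalized posterior weight is prior × product of the cue likelihoods:
  transactional receipt: 0.350 × 0.42 × 0.60 = 0.0882
  job scam: 0.089 × 0.80 × 0.80 = 0.05696
  phishing: 0.258 × 0.89 × 0.12 = 0.027554
  malware delivery: 0.303 × 0.07 × 0.86 = 0.018241
Marginal likelihood of the evidence = 0.19095.
P(transactional receipt | evidence) = 0.0882 / 0.19095 ≈ 0.462.

0.462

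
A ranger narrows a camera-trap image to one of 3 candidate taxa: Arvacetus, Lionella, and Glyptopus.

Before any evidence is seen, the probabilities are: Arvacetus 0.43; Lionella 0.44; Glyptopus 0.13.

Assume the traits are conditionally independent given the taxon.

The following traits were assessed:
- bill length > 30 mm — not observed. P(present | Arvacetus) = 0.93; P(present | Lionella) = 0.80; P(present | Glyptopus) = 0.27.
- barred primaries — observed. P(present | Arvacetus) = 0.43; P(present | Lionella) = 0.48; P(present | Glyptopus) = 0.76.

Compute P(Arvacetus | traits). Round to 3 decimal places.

Multiply each prior by the joint likelihood of the trait pattern (using 1 − P(present | H) for each absent trait):
  Arvacetus: 0.43 × (1 − 0.93) × 0.43 = 0.012943
  Lionella: 0.44 × (1 − 0.80) × 0.48 = 0.04224
  Glyptopus: 0.13 × (1 − 0.27) × 0.76 = 0.072124
Marginal likelihood of the evidence = 0.12731.
P(Arvacetus | evidence) = 0.012943 / 0.12731 ≈ 0.102.

0.102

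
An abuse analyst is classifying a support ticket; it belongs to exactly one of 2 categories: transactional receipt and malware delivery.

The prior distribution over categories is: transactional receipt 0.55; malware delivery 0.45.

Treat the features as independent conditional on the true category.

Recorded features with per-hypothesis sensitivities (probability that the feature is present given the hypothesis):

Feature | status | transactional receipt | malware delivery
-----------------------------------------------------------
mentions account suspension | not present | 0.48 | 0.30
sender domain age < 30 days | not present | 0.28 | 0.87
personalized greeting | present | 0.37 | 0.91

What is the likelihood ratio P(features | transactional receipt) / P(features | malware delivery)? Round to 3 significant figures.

Joint likelihood of the feature pattern under each hypothesis (using 1 − P(present | H) for each absent feature):
  transactional receipt: (1 − 0.48) × (1 − 0.28) × 0.37 = 0.13853
  malware delivery: (1 − 0.30) × (1 − 0.87) × 0.91 = 0.08281
Bayes factor = 0.13853 / 0.08281 ≈ 1.67

1.67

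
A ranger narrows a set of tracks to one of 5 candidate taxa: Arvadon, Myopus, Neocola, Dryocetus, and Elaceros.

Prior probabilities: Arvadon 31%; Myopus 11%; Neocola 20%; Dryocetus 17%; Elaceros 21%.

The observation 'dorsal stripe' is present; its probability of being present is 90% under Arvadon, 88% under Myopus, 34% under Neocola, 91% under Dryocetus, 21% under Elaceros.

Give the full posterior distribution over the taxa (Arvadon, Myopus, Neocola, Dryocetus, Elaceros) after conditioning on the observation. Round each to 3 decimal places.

0.434, 0.151, 0.106, 0.241, 0.069

By Bayes' rule, the unnormalized weight for each hypothesis is prior × likelihood:
  Arvadon: 0.31 × 0.90 = 0.279
  Myopus: 0.11 × 0.88 = 0.0968
  Neocola: 0.20 × 0.34 = 0.068
  Dryocetus: 0.17 × 0.91 = 0.1547
  Elaceros: 0.21 × 0.21 = 0.0441
Marginal likelihood of the evidence = 0.6426.
P(Arvadon | evidence) = 0.279 / 0.6426 ≈ 0.434
P(Myopus | evidence) = 0.0968 / 0.6426 ≈ 0.151
P(Neocola | evidence) = 0.068 / 0.6426 ≈ 0.106
P(Dryocetus | evidence) = 0.1547 / 0.6426 ≈ 0.241
P(Elaceros | evidence) = 0.0441 / 0.6426 ≈ 0.069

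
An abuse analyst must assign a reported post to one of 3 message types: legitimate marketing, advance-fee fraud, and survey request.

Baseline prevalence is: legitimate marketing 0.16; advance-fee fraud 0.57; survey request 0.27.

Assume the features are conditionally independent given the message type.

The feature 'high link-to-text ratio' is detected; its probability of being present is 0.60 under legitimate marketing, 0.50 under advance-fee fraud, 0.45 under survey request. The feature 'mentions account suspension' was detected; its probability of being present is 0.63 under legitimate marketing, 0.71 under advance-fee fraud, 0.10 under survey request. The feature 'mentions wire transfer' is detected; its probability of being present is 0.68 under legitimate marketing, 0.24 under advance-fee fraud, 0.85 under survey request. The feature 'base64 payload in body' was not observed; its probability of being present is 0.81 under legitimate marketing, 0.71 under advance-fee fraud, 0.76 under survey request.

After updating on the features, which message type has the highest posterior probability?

advance-fee fraud

By Bayes' rule with conditional independence, the unnormalized weight for each hypothesis is prior × ∏ likelihoods (using 1 − P(present | H) for each absent feature):
  legitimate marketing: 0.16 × 0.60 × 0.63 × 0.68 × (1 − 0.81) = 0.007814
  advance-fee fraud: 0.57 × 0.50 × 0.71 × 0.24 × (1 − 0.71) = 0.014084
  survey request: 0.27 × 0.45 × 0.10 × 0.85 × (1 − 0.76) = 0.0024786
Marginal likelihood of the evidence = 0.024376.
P(legitimate marketing | evidence) ≈ 0.007814 / 0.024376 ≈ 0.321
P(advance-fee fraud | evidence) ≈ 0.014084 / 0.024376 ≈ 0.578
P(survey request | evidence) ≈ 0.0024786 / 0.024376 ≈ 0.102
The largest is 0.578, so advance-fee fraud is most probable.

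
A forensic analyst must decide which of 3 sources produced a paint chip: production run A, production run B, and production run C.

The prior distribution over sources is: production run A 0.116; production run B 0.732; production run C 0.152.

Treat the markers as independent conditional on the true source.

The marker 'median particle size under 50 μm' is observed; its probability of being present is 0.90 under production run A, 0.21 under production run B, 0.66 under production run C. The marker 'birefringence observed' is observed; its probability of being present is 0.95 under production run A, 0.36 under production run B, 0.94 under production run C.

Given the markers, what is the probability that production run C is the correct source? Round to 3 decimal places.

0.379

Multiply each prior by the joint likelihood of the marker pattern:
  production run A: 0.116 × 0.90 × 0.95 = 0.09918
  production run B: 0.732 × 0.21 × 0.36 = 0.055339
  production run C: 0.152 × 0.66 × 0.94 = 0.094301
Marginal likelihood of the evidence = 0.24882.
P(production run C | evidence) = 0.094301 / 0.24882 ≈ 0.379.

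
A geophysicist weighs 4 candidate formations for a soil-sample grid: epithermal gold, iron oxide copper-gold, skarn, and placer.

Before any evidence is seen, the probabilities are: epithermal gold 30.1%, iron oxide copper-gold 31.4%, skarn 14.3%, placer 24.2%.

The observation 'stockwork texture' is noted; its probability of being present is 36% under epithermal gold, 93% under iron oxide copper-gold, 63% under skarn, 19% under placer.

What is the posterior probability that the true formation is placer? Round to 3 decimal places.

For each hypothesis, the unnormalized posterior weight is prior × likelihood:
  epithermal gold: 0.301 × 0.36 = 0.10836
  iron oxide copper-gold: 0.314 × 0.93 = 0.29202
  skarn: 0.143 × 0.63 = 0.09009
  placer: 0.242 × 0.19 = 0.04598
Normalizing constant Z = 0.10836 + 0.29202 + 0.09009 + 0.04598 = 0.53645.
P(placer | evidence) = 0.04598 / 0.53645 ≈ 0.086.

0.086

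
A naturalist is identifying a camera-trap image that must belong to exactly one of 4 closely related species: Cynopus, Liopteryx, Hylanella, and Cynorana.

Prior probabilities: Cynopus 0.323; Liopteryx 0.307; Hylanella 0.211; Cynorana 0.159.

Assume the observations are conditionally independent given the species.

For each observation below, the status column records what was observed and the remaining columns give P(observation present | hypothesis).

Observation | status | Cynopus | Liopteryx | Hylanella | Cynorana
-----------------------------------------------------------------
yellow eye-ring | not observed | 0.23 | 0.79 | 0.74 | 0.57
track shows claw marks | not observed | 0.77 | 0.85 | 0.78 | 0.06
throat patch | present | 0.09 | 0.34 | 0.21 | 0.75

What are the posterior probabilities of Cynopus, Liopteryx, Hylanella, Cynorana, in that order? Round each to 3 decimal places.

Multiply each prior by the joint likelihood of the evidence pattern (using 1 − P(present | H) for each absent observation):
  Cynopus: 0.323 × (1 − 0.23) × (1 − 0.77) × 0.09 = 0.0051483
  Liopteryx: 0.307 × (1 − 0.79) × (1 − 0.85) × 0.34 = 0.003288
  Hylanella: 0.211 × (1 − 0.74) × (1 − 0.78) × 0.21 = 0.0025345
  Cynorana: 0.159 × (1 − 0.57) × (1 − 0.06) × 0.75 = 0.048201
Normalizing constant Z = 0.0051483 + 0.003288 + 0.0025345 + 0.048201 = 0.059172.
P(Cynopus | evidence) = 0.0051483 / 0.059172 ≈ 0.087
P(Liopteryx | evidence) = 0.003288 / 0.059172 ≈ 0.056
P(Hylanella | evidence) = 0.0025345 / 0.059172 ≈ 0.043
P(Cynorana | evidence) = 0.048201 / 0.059172 ≈ 0.815

0.087, 0.056, 0.043, 0.815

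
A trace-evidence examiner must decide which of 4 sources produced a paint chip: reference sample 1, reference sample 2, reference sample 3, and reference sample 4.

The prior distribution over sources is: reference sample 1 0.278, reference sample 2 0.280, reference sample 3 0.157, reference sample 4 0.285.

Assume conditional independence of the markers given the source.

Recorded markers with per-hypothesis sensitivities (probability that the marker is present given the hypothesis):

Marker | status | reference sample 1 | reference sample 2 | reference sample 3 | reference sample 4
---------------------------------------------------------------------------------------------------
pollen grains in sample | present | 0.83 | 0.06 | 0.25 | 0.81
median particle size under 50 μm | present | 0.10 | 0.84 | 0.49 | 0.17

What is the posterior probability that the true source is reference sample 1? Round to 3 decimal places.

Multiply each prior by the joint likelihood of the marker pattern:
  reference sample 1: 0.278 × 0.83 × 0.10 = 0.023074
  reference sample 2: 0.280 × 0.06 × 0.84 = 0.014112
  reference sample 3: 0.157 × 0.25 × 0.49 = 0.019232
  reference sample 4: 0.285 × 0.81 × 0.17 = 0.039245
The unnormalized weights sum to 0.095663.
P(reference sample 1 | evidence) = 0.023074 / 0.095663 ≈ 0.241.

0.241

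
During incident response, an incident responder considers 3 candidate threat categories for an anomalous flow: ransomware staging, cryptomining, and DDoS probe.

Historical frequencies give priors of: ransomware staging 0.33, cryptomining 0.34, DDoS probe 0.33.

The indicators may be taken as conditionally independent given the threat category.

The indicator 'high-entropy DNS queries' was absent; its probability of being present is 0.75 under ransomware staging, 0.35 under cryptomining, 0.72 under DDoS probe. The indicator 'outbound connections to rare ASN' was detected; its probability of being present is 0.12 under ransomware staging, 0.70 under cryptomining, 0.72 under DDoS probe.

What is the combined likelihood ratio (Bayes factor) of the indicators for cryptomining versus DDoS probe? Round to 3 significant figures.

The Bayes factor is the ratio of the joint likelihoods of the indicator pattern under the two hypotheses (using 1 − P(present | H) for each absent indicator).
  cryptomining: (1 − 0.35) × 0.70 = 0.455
  DDoS probe: (1 − 0.72) × 0.72 = 0.2016
Bayes factor = 0.455 / 0.2016 ≈ 2.26

2.26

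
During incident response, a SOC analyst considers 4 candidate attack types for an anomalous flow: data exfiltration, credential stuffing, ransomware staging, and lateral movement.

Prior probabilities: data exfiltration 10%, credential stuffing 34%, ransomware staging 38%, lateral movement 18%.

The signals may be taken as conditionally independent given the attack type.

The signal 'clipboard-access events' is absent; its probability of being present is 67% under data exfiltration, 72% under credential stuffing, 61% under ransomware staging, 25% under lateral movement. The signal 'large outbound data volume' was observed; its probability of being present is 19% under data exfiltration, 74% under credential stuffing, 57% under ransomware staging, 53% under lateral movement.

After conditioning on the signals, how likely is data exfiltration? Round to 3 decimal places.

0.027

By Bayes' rule with conditional independence, the unnormalized weight for each hypothesis is prior × ∏ likelihoods (using 1 − P(present | H) for each absent signal):
  data exfiltration: 0.10 × (1 − 0.67) × 0.19 = 0.00627
  credential stuffing: 0.34 × (1 − 0.72) × 0.74 = 0.070448
  ransomware staging: 0.38 × (1 − 0.61) × 0.57 = 0.084474
  lateral movement: 0.18 × (1 − 0.25) × 0.53 = 0.07155
Normalizing constant Z = 0.00627 + 0.070448 + 0.084474 + 0.07155 = 0.23274.
P(data exfiltration | evidence) = 0.00627 / 0.23274 ≈ 0.027.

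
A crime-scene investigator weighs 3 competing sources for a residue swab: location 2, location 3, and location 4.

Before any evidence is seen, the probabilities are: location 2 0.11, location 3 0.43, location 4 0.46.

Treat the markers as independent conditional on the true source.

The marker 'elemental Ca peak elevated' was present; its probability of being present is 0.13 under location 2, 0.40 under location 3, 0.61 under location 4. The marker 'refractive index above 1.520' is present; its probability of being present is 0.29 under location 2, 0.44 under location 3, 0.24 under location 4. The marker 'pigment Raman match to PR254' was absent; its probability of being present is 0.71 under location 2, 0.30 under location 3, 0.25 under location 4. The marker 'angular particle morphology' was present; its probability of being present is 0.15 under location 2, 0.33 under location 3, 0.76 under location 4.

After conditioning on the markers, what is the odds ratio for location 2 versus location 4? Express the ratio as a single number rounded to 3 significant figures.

Unnormalized posterior weight (prior times the marker likelihoods) for each of the two hypotheses (using 1 − P(present | H) for each absent marker):
  location 2: 0.11 × 0.13 × 0.29 × (1 − 0.71) × 0.15 = 0.00018039
  location 4: 0.46 × 0.61 × 0.24 × (1 − 0.25) × 0.76 = 0.038386
Odds(location 2 : location 4) = 0.00018039 / 0.038386 ≈ 0.00470.

0.00470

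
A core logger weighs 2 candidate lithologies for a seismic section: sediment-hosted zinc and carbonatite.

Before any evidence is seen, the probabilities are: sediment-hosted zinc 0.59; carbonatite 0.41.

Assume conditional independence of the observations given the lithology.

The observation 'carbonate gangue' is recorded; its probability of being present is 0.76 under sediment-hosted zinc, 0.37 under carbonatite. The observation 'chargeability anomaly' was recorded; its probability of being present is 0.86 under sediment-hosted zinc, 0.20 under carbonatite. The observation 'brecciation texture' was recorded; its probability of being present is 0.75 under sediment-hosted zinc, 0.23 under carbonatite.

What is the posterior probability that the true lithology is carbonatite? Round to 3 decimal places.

Multiply each prior by the joint likelihood of the evidence pattern:
  sediment-hosted zinc: 0.59 × 0.76 × 0.86 × 0.75 = 0.28922
  carbonatite: 0.41 × 0.37 × 0.20 × 0.23 = 0.0069782
Normalizing constant Z = 0.28922 + 0.0069782 = 0.2962.
P(carbonatite | evidence) = 0.0069782 / 0.2962 ≈ 0.024.

0.024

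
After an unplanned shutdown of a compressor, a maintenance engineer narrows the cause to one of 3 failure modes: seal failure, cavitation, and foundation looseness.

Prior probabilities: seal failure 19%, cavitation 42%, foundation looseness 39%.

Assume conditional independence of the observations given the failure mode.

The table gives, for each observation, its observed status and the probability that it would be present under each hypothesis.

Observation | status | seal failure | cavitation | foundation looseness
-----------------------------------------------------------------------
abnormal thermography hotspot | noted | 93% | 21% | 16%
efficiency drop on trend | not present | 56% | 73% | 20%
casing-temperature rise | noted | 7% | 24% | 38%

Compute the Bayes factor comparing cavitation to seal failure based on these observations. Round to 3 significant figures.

0.475

The Bayes factor is the ratio of the joint likelihoods of the evidence pattern under the two hypotheses (using 1 − P(present | H) for each absent observation).
  cavitation: 0.21 × (1 − 0.73) × 0.24 = 0.013608
  seal failure: 0.93 × (1 − 0.56) × 0.07 = 0.028644
Bayes factor = 0.013608 / 0.028644 ≈ 0.475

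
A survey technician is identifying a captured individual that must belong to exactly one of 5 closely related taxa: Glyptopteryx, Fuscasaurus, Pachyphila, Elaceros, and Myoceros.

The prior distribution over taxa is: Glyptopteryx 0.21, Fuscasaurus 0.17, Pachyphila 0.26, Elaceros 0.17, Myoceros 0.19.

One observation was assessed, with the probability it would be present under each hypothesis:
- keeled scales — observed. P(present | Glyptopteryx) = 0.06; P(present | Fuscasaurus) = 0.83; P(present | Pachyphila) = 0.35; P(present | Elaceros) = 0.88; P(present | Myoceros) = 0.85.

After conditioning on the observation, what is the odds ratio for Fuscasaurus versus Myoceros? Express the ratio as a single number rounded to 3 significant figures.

Posterior odds equal prior odds times the likelihood ratio; only the two competing hypotheses matter.
  Fuscasaurus: 0.17 × 0.83 = 0.1411
  Myoceros: 0.19 × 0.85 = 0.1615
Posterior odds = 0.1411 / 0.1615 ≈ 0.874.

0.874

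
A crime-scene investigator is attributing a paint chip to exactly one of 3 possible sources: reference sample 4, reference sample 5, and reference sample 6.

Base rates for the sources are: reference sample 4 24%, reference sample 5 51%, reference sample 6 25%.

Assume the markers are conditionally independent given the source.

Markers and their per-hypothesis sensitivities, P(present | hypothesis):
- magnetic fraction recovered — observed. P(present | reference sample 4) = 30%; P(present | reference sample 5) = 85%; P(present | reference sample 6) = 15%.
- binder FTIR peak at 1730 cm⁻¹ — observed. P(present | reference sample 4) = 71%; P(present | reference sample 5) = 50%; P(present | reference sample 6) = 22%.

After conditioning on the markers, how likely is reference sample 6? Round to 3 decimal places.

By Bayes' rule with conditional independence, the unnormalized weight for each hypothesis is prior × ∏ likelihoods:
  reference sample 4: 0.24 × 0.30 × 0.71 = 0.05112
  reference sample 5: 0.51 × 0.85 × 0.50 = 0.21675
  reference sample 6: 0.25 × 0.15 × 0.22 = 0.00825
The unnormalized weights sum to 0.27612.
P(reference sample 6 | evidence) = 0.00825 / 0.27612 ≈ 0.030.

0.030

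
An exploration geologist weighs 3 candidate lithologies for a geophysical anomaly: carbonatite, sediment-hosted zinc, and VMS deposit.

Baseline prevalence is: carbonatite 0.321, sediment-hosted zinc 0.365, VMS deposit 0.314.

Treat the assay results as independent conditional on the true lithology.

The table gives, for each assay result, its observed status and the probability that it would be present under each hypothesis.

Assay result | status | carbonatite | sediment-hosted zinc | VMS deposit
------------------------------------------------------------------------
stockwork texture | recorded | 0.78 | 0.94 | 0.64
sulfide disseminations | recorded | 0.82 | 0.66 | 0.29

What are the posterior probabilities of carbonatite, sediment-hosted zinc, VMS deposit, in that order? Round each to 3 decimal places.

0.419, 0.462, 0.119

By Bayes' rule with conditional independence, the unnormalized weight for each hypothesis is prior × ∏ likelihoods:
  carbonatite: 0.321 × 0.78 × 0.82 = 0.20531
  sediment-hosted zinc: 0.365 × 0.94 × 0.66 = 0.22645
  VMS deposit: 0.314 × 0.64 × 0.29 = 0.058278
Marginal likelihood of the evidence = 0.49004.
P(carbonatite | evidence) = 0.20531 / 0.49004 ≈ 0.419
P(sediment-hosted zinc | evidence) = 0.22645 / 0.49004 ≈ 0.462
P(VMS deposit | evidence) = 0.058278 / 0.49004 ≈ 0.119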